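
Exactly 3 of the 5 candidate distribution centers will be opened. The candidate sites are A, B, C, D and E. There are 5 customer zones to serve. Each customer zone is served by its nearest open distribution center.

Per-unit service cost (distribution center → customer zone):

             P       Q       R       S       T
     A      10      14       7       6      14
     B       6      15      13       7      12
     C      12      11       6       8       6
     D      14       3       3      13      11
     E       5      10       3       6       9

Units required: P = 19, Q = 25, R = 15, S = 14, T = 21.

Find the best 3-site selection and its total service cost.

Choose C, D and E; total service cost 425.

With exactly 3 open, each customer zone uses its cheapest among the chosen.
{C, D, E}: P→E 5·19=95, Q→D 3·25=75, R→D 3·15=45, S→E 6·14=84, T→C 6·21=126. Service cost 425.
{B, C, D}: service cost 458
{A, D, E}: service cost 488
Among all 10 size-3 choices, {C, D, E} is lowest.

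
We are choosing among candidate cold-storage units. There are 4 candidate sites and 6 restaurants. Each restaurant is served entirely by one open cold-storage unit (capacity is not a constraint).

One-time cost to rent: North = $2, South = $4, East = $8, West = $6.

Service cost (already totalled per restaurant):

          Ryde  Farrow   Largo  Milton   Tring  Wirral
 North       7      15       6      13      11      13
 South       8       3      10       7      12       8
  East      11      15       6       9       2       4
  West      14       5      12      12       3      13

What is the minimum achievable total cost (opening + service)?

For any fixed open set, each restaurant goes to its cheapest open site; total = fixed + service.
{South, East}: Ryde→South 8, Farrow→South 3, Largo→East 6, Milton→South 7, Tring→East 2, Wirral→East 4. Service 30; fixed 12; total 42.
{North, South, East}: Ryde→North 7, Farrow→South 3, Largo→North 6, Milton→South 7, Tring→East 2, Wirral→East 4. Service 29; fixed 14; total 43.
{North, South, West}: Ryde→North 7, Farrow→South 3, Largo→North 6, Milton→South 7, Tring→West 3, Wirral→South 8. Service 34; fixed 12; total 46.
{North, South, East, West}: Ryde→North 7, Farrow→South 3, Largo→North 6, Milton→South 7, Tring→East 2, Wirral→East 4. Service 29; fixed 20; total 49.
No other subset beats 42.

Minimum total cost: 42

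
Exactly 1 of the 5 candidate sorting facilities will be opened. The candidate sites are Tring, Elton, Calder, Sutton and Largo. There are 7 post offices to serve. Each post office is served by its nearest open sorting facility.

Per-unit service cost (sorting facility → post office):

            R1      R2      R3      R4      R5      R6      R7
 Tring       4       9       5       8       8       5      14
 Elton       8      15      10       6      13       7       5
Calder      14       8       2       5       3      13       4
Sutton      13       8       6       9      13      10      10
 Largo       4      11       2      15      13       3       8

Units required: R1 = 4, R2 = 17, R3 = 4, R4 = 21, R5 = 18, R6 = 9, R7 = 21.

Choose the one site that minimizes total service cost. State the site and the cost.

Choose Calder only; total service cost 560.

With exactly 1 open, each post office uses its cheapest among the chosen.
{Calder}: R1→Calder 14·4=56, R2→Calder 8·17=136, R3→Calder 2·4=8, R4→Calder 5·21=105, R5→Calder 3·18=54, R6→Calder 13·9=117, R7→Calder 4·21=84. Service cost 560.
{Tring}: service cost 840
{Elton}: service cost 855
Among all 5 size-1 choices, {Calder} is lowest.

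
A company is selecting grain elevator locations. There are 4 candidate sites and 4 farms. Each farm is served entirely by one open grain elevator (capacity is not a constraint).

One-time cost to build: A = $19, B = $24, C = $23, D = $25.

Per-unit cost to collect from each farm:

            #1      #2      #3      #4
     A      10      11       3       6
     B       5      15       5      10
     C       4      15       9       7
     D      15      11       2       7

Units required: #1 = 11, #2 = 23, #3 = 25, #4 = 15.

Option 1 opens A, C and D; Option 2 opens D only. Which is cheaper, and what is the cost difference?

Option 1 is cheaper by 94.

Option 1: {A, C, D}: #1→C 4·11=44, #2→A 11·23=253, #3→D 2·25=50, #4→A 6·15=90. Service 437; fixed 67; total 504.
Option 2: {D}: #1→D 15·11=165, #2→D 11·23=253, #3→D 2·25=50, #4→D 7·15=105. Service 573; fixed 25; total 598.
Difference: |504 − 598| = 94.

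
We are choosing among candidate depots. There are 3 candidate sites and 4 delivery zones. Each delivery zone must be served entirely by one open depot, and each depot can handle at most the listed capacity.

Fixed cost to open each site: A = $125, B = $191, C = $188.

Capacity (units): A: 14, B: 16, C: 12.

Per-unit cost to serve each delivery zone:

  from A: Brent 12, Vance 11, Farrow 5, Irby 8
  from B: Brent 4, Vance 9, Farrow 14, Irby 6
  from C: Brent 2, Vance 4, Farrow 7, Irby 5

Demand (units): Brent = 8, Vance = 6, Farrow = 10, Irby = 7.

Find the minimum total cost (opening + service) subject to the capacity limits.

Open {A, B, C}: Brent→B 4·8=32, Vance→C 4·6=24, Farrow→A 5·10=50, Irby→B 6·7=42.
Loads: A carries 10/14, B carries 15/16, C carries 6/12. Service 148; fixed 504; total 652.
Next best feasible plan costs 666.

Minimum total cost: 652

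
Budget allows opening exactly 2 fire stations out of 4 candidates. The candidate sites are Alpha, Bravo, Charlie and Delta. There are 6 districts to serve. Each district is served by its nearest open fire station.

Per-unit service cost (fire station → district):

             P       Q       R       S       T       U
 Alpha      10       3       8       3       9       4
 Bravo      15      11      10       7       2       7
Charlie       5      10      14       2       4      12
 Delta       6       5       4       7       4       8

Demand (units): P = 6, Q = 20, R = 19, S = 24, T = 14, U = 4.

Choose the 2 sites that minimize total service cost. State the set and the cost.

With exactly 2 open, each district uses its cheapest among the chosen.
{Alpha, Delta}: P→Delta 6·6=36, Q→Alpha 3·20=60, R→Delta 4·19=76, S→Alpha 3·24=72, T→Delta 4·14=56, U→Alpha 4·4=16. Service cost 316.
{Charlie, Delta}: service cost 342
{Alpha, Charlie}: service cost 362
Among all 6 size-2 choices, {Alpha, Delta} is lowest.

Choose Alpha and Delta; total service cost 316.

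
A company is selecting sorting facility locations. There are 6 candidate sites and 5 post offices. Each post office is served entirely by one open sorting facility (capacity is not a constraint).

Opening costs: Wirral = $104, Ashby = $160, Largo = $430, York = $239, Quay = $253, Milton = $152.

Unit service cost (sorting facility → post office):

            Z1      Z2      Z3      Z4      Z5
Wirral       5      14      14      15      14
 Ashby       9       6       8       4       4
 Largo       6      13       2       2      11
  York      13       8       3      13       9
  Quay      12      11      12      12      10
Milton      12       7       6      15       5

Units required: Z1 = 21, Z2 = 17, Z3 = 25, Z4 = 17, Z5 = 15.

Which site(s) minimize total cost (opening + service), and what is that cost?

Open Ashby only; minimum total cost 779.

For any fixed open set, each post office goes to its cheapest open site; total = fixed + service.
{Ashby}: Z1→Ashby 9·21=189, Z2→Ashby 6·17=102, Z3→Ashby 8·25=200, Z4→Ashby 4·17=68, Z5→Ashby 4·15=60. Service 619; fixed 160; total 779.
{Wirral, Ashby}: service 535 + fixed 264 = 799
{Ashby, Milton}: Z1→Ashby 9·21=189, Z2→Ashby 6·17=102, Z3→Milton 6·25=150, Z4→Ashby 4·17=68, Z5→Ashby 4·15=60. Service 569; fixed 312; total 881.
{Wirral, Ashby, Largo, York, Quay, Milton}: Z1→Wirral 5·21=105, Z2→Ashby 6·17=102, Z3→Largo 2·25=50, Z4→Largo 2·17=34, Z5→Ashby 4·15=60. Service 351; fixed 1338; total 1689.
No other subset beats 779.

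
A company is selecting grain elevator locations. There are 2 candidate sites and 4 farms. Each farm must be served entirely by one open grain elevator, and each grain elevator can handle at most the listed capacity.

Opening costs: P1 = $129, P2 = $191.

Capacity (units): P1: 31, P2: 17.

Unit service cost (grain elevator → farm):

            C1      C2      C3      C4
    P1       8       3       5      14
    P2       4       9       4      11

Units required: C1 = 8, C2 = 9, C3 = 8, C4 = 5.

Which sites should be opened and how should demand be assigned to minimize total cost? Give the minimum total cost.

Minimum total cost: 330

Open {P1}: C1→P1 8·8=64, C2→P1 3·9=27, C3→P1 5·8=40, C4→P1 14·5=70.
Loads: P1 carries 30/31. Service 201; fixed 129; total 330.
Next best feasible plan costs 474.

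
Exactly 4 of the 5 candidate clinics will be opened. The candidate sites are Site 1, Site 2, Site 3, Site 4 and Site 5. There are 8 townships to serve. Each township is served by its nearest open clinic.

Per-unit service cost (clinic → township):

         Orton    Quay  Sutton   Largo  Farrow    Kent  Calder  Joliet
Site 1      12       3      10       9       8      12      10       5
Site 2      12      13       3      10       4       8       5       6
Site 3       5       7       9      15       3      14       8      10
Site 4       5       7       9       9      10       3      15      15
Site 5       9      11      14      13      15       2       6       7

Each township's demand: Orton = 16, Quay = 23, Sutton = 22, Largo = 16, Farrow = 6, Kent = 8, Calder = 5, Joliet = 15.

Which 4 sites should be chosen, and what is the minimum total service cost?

With exactly 4 open, each township uses its cheapest among the chosen.
{Site 1, Site 2, Site 3, Site 5}: Orton→Site 3 5·16=80, Quay→Site 1 3·23=69, Sutton→Site 2 3·22=66, Largo→Site 1 9·16=144, Farrow→Site 3 3·6=18, Kent→Site 5 2·8=16, Calder→Site 2 5·5=25, Joliet→Site 1 5·15=75. Service cost 493.
{Site 1, Site 2, Site 4, Site 5}: service cost 499
{Site 1, Site 2, Site 3, Site 4}: service cost 501
Among all 5 size-4 choices, {Site 1, Site 2, Site 3, Site 5} is lowest.

Choose Site 1, Site 2, Site 3 and Site 5; total service cost 493.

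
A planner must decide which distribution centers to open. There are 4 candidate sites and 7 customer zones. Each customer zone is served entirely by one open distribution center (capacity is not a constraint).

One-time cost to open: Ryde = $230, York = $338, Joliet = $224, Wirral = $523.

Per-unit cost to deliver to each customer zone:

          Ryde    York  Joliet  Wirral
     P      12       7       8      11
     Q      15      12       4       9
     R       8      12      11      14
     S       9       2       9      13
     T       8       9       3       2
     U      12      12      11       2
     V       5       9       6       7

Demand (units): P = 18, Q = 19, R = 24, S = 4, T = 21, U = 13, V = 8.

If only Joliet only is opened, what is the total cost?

Total cost: 998

Each customer zone is assigned to its cheapest site among the open ones.
{Joliet}: P→Joliet 8·18=144, Q→Joliet 4·19=76, R→Joliet 11·24=264, S→Joliet 9·4=36, T→Joliet 3·21=63, U→Joliet 11·13=143, V→Joliet 6·8=48. Service 774; fixed 224; total 998.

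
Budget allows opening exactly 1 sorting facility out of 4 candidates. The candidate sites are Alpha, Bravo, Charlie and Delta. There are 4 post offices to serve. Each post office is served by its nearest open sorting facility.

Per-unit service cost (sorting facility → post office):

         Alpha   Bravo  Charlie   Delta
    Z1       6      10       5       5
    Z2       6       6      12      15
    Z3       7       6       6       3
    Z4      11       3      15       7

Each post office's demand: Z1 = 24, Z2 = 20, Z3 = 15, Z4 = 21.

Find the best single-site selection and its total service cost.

With exactly 1 open, each post office uses its cheapest among the chosen.
{Bravo}: Z1→Bravo 10·24=240, Z2→Bravo 6·20=120, Z3→Bravo 6·15=90, Z4→Bravo 3·21=63. Service cost 513.
{Alpha}: service cost 600
{Delta}: service cost 612
Among all 4 size-1 choices, {Bravo} is lowest.

Choose Bravo only; total service cost 513.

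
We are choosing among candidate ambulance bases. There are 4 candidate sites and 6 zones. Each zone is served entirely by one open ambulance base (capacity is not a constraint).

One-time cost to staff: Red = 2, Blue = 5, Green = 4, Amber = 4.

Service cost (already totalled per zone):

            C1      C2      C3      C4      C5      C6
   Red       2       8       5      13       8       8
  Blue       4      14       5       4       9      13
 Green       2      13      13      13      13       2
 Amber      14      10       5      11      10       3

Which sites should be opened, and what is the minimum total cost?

Open Red, Blue and Green; minimum total cost 40.

For any fixed open set, each zone goes to its cheapest open site; total = fixed + service.
{Red, Blue, Green}: C1→Red 2, C2→Red 8, C3→Red 5, C4→Blue 4, C5→Red 8, C6→Green 2. Service 29; fixed 11; total 40.
{Red, Blue, Amber}: C1→Red 2, C2→Red 8, C3→Red 5, C4→Blue 4, C5→Red 8, C6→Amber 3. Service 30; fixed 11; total 41.
{Red, Blue}: service 35 + fixed 7 = 42
{Red, Blue, Green, Amber}: service 29 + fixed 15 = 44
(All 15 nonempty subsets were checked; Red, Blue and Green is lowest.)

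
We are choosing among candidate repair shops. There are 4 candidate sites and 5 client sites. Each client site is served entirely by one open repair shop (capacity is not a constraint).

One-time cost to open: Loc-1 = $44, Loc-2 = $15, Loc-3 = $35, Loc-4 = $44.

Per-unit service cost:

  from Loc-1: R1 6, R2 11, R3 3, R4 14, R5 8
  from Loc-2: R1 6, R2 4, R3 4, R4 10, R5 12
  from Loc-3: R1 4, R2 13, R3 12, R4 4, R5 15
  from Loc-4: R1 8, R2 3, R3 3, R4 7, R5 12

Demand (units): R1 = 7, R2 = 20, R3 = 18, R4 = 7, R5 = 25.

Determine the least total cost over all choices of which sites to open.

For any fixed open set, each client site goes to its cheapest open site; total = fixed + service.
{Loc-1, Loc-2, Loc-3}: R1→Loc-3 4·7=28, R2→Loc-2 4·20=80, R3→Loc-1 3·18=54, R4→Loc-3 4·7=28, R5→Loc-1 8·25=200. Service 390; fixed 94; total 484.
{Loc-1, Loc-3, Loc-4}: R1→Loc-3 4·7=28, R2→Loc-4 3·20=60, R3→Loc-1 3·18=54, R4→Loc-3 4·7=28, R5→Loc-1 8·25=200. Service 370; fixed 123; total 493.
{Loc-1, Loc-4}: R1→Loc-1 6·7=42, R2→Loc-4 3·20=60, R3→Loc-1 3·18=54, R4→Loc-4 7·7=49, R5→Loc-1 8·25=200. Service 405; fixed 88; total 493.
{Loc-1, Loc-2, Loc-3, Loc-4}: service 370 + fixed 138 = 508
(All 15 nonempty subsets were checked; Loc-1, Loc-2 and Loc-3 is lowest.)

Minimum total cost: 484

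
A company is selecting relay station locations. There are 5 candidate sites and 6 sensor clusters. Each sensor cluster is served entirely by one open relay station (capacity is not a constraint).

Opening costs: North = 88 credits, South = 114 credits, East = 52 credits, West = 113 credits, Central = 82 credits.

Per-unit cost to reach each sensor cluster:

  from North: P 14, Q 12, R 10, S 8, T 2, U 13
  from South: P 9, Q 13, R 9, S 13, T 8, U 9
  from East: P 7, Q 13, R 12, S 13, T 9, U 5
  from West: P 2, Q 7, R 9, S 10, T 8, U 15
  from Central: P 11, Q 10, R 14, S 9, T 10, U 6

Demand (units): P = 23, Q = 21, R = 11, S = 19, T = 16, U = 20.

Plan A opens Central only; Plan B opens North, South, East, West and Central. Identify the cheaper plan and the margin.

Plan A: {Central}: P→Central 11·23=253, Q→Central 10·21=210, R→Central 14·11=154, S→Central 9·19=171, T→Central 10·16=160, U→Central 6·20=120. Service 1068; fixed 82; total 1150.
Plan B: {North, South, East, West, Central}: P→West 2·23=46, Q→West 7·21=147, R→South 9·11=99, S→North 8·19=152, T→North 2·16=32, U→East 5·20=100. Service 576; fixed 449; total 1025.
Difference: |1150 − 1025| = 125.

Plan B is cheaper by 125.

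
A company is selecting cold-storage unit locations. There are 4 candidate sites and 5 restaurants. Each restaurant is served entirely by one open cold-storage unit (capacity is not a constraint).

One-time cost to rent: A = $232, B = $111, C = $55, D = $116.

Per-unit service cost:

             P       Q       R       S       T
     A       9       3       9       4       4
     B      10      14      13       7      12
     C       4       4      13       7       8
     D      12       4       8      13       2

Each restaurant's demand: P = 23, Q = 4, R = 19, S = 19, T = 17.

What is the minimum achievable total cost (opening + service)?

Minimum total cost: 598

For any fixed open set, each restaurant goes to its cheapest open site; total = fixed + service.
{C, D}: P→C 4·23=92, Q→C 4·4=16, R→D 8·19=152, S→C 7·19=133, T→D 2·17=34. Service 427; fixed 171; total 598.
{C}: service 624 + fixed 55 = 679
{A, C}: P→C 4·23=92, Q→A 3·4=12, R→A 9·19=171, S→A 4·19=76, T→A 4·17=68. Service 419; fixed 287; total 706.
{A, B, C, D}: service 366 + fixed 514 = 880
(All 15 nonempty subsets were checked; C and D is lowest.)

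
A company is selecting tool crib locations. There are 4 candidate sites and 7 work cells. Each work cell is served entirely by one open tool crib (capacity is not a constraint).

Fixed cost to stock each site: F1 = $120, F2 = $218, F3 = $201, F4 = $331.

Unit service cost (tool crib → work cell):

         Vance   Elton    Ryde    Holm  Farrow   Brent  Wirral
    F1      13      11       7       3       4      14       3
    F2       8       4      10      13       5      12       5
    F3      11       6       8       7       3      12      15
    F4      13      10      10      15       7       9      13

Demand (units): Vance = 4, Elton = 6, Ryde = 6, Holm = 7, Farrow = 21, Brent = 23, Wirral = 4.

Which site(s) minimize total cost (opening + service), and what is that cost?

For any fixed open set, each work cell goes to its cheapest open site; total = fixed + service.
{F1}: Vance→F1 13·4=52, Elton→F1 11·6=66, Ryde→F1 7·6=42, Holm→F1 3·7=21, Farrow→F1 4·21=84, Brent→F1 14·23=322, Wirral→F1 3·4=12. Service 599; fixed 120; total 719.
{F3}: service 576 + fixed 201 = 777
{F1, F3}: Vance→F3 11·4=44, Elton→F3 6·6=36, Ryde→F1 7·6=42, Holm→F1 3·7=21, Farrow→F3 3·21=63, Brent→F3 12·23=276, Wirral→F1 3·4=12. Service 494; fixed 321; total 815.
{F1, F2, F3, F4}: Vance→F2 8·4=32, Elton→F2 4·6=24, Ryde→F1 7·6=42, Holm→F1 3·7=21, Farrow→F3 3·21=63, Brent→F4 9·23=207, Wirral→F1 3·4=12. Service 401; fixed 870; total 1271.
No other subset beats 719.

Open F1 only; minimum total cost 719.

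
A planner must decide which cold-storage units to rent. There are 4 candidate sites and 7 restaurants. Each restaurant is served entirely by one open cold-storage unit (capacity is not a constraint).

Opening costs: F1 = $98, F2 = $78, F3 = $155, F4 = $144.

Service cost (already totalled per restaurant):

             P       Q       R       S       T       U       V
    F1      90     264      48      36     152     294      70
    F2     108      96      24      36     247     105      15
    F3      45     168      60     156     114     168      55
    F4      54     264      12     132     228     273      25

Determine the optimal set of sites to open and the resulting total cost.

For any fixed open set, each restaurant goes to its cheapest open site; total = fixed + service.
{F2, F3}: P→F3 45, Q→F2 96, R→F2 24, S→F2 36, T→F3 114, U→F2 105, V→F2 15. Service 435; fixed 233; total 668.
{F1, F2}: service 518 + fixed 176 = 694
{F2}: service 631 + fixed 78 = 709
{F1, F2, F3, F4}: service 423 + fixed 475 = 898
(All 15 nonempty subsets were checked; F2 and F3 is lowest.)

Open F2 and F3; minimum total cost 668.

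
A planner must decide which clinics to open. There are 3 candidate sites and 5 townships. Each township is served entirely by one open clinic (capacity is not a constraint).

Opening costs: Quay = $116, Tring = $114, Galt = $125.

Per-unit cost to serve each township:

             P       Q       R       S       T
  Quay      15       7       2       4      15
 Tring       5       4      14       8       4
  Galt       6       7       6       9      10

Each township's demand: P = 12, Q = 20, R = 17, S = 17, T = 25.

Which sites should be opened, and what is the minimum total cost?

For any fixed open set, each township goes to its cheapest open site; total = fixed + service.
{Quay, Tring}: P→Tring 5·12=60, Q→Tring 4·20=80, R→Quay 2·17=34, S→Quay 4·17=68, T→Tring 4·25=100. Service 342; fixed 230; total 572.
{Quay, Tring, Galt}: service 342 + fixed 355 = 697
{Tring, Galt}: service 478 + fixed 239 = 717
{Tring}: P→Tring 5·12=60, Q→Tring 4·20=80, R→Tring 14·17=238, S→Tring 8·17=136, T→Tring 4·25=100. Service 614; fixed 114; total 728.
No other subset beats 572.

Open Quay and Tring; minimum total cost 572.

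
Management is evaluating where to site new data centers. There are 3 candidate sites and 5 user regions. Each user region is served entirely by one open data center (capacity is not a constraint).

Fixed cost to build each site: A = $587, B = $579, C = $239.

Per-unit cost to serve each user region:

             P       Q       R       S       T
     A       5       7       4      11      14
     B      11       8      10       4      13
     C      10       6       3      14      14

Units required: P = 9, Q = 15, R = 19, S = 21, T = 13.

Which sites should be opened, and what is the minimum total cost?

Open C only; minimum total cost 952.

For any fixed open set, each user region goes to its cheapest open site; total = fixed + service.
{C}: P→C 10·9=90, Q→C 6·15=90, R→C 3·19=57, S→C 14·21=294, T→C 14·13=182. Service 713; fixed 239; total 952.
{A}: P→A 5·9=45, Q→A 7·15=105, R→A 4·19=76, S→A 11·21=231, T→A 14·13=182. Service 639; fixed 587; total 1226.
{B}: service 662 + fixed 579 = 1241
{A, B, C}: service 445 + fixed 1405 = 1850
(All 7 nonempty subsets were checked; C only is lowest.)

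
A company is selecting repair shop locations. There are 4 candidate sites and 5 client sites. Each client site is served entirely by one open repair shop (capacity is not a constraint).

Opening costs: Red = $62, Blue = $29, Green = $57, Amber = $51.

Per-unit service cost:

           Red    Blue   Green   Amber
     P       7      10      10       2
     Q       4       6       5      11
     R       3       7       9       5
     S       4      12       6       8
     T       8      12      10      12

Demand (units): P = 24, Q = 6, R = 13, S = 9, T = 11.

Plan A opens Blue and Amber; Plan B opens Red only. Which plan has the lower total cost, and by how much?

Plan A: {Blue, Amber}: P→Amber 2·24=48, Q→Blue 6·6=36, R→Amber 5·13=65, S→Amber 8·9=72, T→Blue 12·11=132. Service 353; fixed 80; total 433.
Plan B: {Red}: P→Red 7·24=168, Q→Red 4·6=24, R→Red 3·13=39, S→Red 4·9=36, T→Red 8·11=88. Service 355; fixed 62; total 417.
Difference: |433 − 417| = 16.

Plan B is cheaper by 16.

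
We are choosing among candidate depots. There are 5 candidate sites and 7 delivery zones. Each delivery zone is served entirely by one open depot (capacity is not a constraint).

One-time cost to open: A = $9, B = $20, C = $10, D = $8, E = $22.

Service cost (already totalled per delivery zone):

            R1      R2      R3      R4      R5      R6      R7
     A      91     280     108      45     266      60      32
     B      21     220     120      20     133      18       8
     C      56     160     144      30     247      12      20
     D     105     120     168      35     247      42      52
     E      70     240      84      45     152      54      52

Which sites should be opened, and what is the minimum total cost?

Open B, D and E; minimum total cost 454.

For any fixed open set, each delivery zone goes to its cheapest open site; total = fixed + service.
{B, D, E}: R1→B 21, R2→D 120, R3→E 84, R4→B 20, R5→B 133, R6→B 18, R7→B 8. Service 404; fixed 50; total 454.
{B, C, D, E}: R1→B 21, R2→D 120, R3→E 84, R4→B 20, R5→B 133, R6→C 12, R7→B 8. Service 398; fixed 60; total 458.
{A, B, D, E}: service 404 + fixed 59 = 463
{A, B, C, D, E}: R1→B 21, R2→D 120, R3→E 84, R4→B 20, R5→B 133, R6→C 12, R7→B 8. Service 398; fixed 69; total 467.
No other subset beats 454.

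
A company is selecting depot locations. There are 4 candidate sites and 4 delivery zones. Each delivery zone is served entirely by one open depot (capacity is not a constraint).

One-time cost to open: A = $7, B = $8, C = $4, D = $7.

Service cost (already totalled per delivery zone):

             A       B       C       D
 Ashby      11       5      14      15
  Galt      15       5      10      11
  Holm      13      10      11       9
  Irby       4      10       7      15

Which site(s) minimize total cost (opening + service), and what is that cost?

Open B only; minimum total cost 38.

For any fixed open set, each delivery zone goes to its cheapest open site; total = fixed + service.
{B}: Ashby→B 5, Galt→B 5, Holm→B 10, Irby→B 10. Service 30; fixed 8; total 38.
{A, B}: service 24 + fixed 15 = 39
{B, C}: service 27 + fixed 12 = 39
{A, B, C, D}: service 23 + fixed 26 = 49
No other subset beats 38.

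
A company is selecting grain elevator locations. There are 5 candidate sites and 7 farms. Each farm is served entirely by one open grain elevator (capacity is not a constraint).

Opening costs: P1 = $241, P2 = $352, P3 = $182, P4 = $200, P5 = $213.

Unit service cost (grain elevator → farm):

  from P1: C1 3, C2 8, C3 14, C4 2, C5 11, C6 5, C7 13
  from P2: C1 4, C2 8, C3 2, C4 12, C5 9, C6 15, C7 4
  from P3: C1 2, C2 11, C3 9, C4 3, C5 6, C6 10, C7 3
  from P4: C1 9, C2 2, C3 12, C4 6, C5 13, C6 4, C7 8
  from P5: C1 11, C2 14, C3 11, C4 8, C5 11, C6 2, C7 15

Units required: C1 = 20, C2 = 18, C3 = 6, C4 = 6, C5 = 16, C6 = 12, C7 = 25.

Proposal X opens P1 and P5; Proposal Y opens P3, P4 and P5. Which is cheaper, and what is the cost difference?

Proposal X: {P1, P5}: C1→P1 3·20=60, C2→P1 8·18=144, C3→P5 11·6=66, C4→P1 2·6=12, C5→P1 11·16=176, C6→P5 2·12=24, C7→P1 13·25=325. Service 807; fixed 454; total 1261.
Proposal Y: {P3, P4, P5}: C1→P3 2·20=40, C2→P4 2·18=36, C3→P3 9·6=54, C4→P3 3·6=18, C5→P3 6·16=96, C6→P5 2·12=24, C7→P3 3·25=75. Service 343; fixed 595; total 938.
Difference: |1261 − 938| = 323.

Proposal Y is cheaper by 323.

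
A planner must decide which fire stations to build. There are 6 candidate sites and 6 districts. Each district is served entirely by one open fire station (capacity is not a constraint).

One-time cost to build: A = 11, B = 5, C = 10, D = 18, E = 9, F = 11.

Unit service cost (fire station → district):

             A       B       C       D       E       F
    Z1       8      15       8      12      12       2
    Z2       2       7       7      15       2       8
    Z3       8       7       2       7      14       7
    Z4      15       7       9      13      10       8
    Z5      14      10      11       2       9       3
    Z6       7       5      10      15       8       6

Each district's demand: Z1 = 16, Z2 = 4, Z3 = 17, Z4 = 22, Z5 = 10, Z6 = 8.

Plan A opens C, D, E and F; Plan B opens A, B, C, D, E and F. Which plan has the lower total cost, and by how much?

Plan B is cheaper by 14.

Plan A: {C, D, E, F}: Z1→F 2·16=32, Z2→E 2·4=8, Z3→C 2·17=34, Z4→F 8·22=176, Z5→D 2·10=20, Z6→F 6·8=48. Service 318; fixed 48; total 366.
Plan B: {A, B, C, D, E, F}: Z1→F 2·16=32, Z2→A 2·4=8, Z3→C 2·17=34, Z4→B 7·22=154, Z5→D 2·10=20, Z6→B 5·8=40. Service 288; fixed 64; total 352.
Difference: |366 − 352| = 14.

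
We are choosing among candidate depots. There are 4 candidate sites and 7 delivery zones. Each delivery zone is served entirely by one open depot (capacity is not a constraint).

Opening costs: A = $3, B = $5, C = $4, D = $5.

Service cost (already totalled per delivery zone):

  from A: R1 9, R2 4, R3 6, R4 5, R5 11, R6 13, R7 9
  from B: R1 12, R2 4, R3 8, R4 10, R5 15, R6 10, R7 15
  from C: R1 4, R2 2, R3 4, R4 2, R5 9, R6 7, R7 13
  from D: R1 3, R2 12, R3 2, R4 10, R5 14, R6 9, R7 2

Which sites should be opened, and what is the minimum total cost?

For any fixed open set, each delivery zone goes to its cheapest open site; total = fixed + service.
{C, D}: R1→D 3, R2→C 2, R3→D 2, R4→C 2, R5→C 9, R6→C 7, R7→D 2. Service 27; fixed 9; total 36.
{A, C, D}: service 27 + fixed 12 = 39
{B, C, D}: service 27 + fixed 14 = 41
{A, B, C, D}: service 27 + fixed 17 = 44
No other subset beats 36.

Open C and D; minimum total cost 36.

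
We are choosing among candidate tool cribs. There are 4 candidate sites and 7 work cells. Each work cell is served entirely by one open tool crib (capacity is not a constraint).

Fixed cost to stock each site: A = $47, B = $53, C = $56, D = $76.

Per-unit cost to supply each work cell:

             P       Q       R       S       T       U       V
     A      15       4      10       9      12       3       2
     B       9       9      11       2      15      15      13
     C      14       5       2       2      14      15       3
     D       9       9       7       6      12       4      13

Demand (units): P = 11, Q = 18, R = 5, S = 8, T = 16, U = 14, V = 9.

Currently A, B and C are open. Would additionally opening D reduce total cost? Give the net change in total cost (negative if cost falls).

No — net change +76 (cost rises by 76).

Current service cost with {A, B, C}: 449.
Adding D: each work cell re-picks its cheapest; new service cost 449, saving 0.
Extra fixed cost: 76. Net change = 76 − 0 = 76.
(Totals: 605 → 681.)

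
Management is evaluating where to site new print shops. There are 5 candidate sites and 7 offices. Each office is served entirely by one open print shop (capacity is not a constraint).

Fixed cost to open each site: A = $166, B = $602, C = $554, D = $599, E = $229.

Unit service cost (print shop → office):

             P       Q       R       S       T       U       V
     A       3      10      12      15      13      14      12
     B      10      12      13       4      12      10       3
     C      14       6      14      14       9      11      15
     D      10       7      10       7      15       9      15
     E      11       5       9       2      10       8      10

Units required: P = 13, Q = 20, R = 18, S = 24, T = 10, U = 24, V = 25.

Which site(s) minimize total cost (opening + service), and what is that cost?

Open E only; minimum total cost 1224.

For any fixed open set, each office goes to its cheapest open site; total = fixed + service.
{E}: P→E 11·13=143, Q→E 5·20=100, R→E 9·18=162, S→E 2·24=48, T→E 10·10=100, U→E 8·24=192, V→E 10·25=250. Service 995; fixed 229; total 1224.
{A, E}: P→A 3·13=39, Q→E 5·20=100, R→E 9·18=162, S→E 2·24=48, T→E 10·10=100, U→E 8·24=192, V→E 10·25=250. Service 891; fixed 395; total 1286.
{B, E}: P→B 10·13=130, Q→E 5·20=100, R→E 9·18=162, S→E 2·24=48, T→E 10·10=100, U→E 8·24=192, V→B 3·25=75. Service 807; fixed 831; total 1638.
{A, B, C, D, E}: service 706 + fixed 2150 = 2856
No other subset beats 1224.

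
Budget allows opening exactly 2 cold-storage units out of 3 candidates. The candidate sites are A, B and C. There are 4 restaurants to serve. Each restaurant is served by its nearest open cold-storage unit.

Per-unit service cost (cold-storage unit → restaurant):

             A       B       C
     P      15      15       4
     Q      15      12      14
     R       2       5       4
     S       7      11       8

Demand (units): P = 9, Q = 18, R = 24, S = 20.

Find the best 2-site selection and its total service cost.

With exactly 2 open, each restaurant uses its cheapest among the chosen.
{A, C}: P→C 4·9=36, Q→C 14·18=252, R→A 2·24=48, S→A 7·20=140. Service cost 476.
{B, C}: service cost 508
{A, B}: service cost 539
Among all 3 size-2 choices, {A, C} is lowest.

Choose A and C; total service cost 476.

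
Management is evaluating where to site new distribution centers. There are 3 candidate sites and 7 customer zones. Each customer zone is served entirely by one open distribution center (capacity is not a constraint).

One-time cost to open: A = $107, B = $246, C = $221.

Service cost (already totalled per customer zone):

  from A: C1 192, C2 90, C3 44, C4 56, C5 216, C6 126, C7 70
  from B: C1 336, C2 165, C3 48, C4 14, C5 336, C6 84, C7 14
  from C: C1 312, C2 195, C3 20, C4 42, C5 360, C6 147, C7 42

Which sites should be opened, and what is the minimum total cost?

For any fixed open set, each customer zone goes to its cheapest open site; total = fixed + service.
{A}: C1→A 192, C2→A 90, C3→A 44, C4→A 56, C5→A 216, C6→A 126, C7→A 70. Service 794; fixed 107; total 901.
{A, B}: C1→A 192, C2→A 90, C3→A 44, C4→B 14, C5→A 216, C6→B 84, C7→B 14. Service 654; fixed 353; total 1007.
{A, C}: service 728 + fixed 328 = 1056
{A, B, C}: service 630 + fixed 574 = 1204
No other subset beats 901.

Open A only; minimum total cost 901.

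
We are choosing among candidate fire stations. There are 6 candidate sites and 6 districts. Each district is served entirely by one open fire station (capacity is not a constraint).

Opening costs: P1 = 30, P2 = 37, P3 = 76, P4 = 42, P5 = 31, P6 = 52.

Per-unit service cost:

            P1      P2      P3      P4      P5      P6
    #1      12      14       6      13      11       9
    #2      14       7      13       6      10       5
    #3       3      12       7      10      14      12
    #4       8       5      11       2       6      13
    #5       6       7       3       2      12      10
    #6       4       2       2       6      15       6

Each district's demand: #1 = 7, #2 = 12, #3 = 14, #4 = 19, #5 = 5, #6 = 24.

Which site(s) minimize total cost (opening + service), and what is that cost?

Open P1, P3 and P4; minimum total cost 400.

For any fixed open set, each district goes to its cheapest open site; total = fixed + service.
{P1, P3, P4}: #1→P3 6·7=42, #2→P4 6·12=72, #3→P1 3·14=42, #4→P4 2·19=38, #5→P4 2·5=10, #6→P3 2·24=48. Service 252; fixed 148; total 400.
{P1, P2, P4}: #1→P1 12·7=84, #2→P4 6·12=72, #3→P1 3·14=42, #4→P4 2·19=38, #5→P4 2·5=10, #6→P2 2·24=48. Service 294; fixed 109; total 403.
{P1, P4}: service 342 + fixed 72 = 414
{P1, P2, P3, P4, P5, P6}: #1→P3 6·7=42, #2→P6 5·12=60, #3→P1 3·14=42, #4→P4 2·19=38, #5→P4 2·5=10, #6→P2 2·24=48. Service 240; fixed 268; total 508.
No other subset beats 400.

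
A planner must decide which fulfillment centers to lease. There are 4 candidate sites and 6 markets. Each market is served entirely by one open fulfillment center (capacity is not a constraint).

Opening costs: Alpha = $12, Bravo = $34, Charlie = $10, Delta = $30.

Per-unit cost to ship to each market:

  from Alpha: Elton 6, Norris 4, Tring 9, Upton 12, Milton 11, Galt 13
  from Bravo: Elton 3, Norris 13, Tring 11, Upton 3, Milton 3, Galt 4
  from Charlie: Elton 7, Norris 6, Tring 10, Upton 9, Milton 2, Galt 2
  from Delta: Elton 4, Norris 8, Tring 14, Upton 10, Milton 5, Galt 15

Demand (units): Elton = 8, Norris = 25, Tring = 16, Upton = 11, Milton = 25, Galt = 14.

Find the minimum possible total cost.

For any fixed open set, each market goes to its cheapest open site; total = fixed + service.
{Alpha, Bravo, Charlie}: Elton→Bravo 3·8=24, Norris→Alpha 4·25=100, Tring→Alpha 9·16=144, Upton→Bravo 3·11=33, Milton→Charlie 2·25=50, Galt→Charlie 2·14=28. Service 379; fixed 56; total 435.
{Alpha, Bravo, Charlie, Delta}: service 379 + fixed 86 = 465
{Alpha, Bravo}: service 432 + fixed 46 = 478
{Charlie}: Elton→Charlie 7·8=56, Norris→Charlie 6·25=150, Tring→Charlie 10·16=160, Upton→Charlie 9·11=99, Milton→Charlie 2·25=50, Galt→Charlie 2·14=28. Service 543; fixed 10; total 553.
(All 15 nonempty subsets were checked; Alpha, Bravo and Charlie is lowest.)

Minimum total cost: 435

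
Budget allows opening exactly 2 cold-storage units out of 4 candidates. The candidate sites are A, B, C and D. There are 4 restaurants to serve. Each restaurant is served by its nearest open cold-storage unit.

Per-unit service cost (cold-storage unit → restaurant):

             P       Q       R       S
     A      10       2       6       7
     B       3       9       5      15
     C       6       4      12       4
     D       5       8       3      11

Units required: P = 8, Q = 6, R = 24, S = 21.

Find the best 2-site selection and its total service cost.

With exactly 2 open, each restaurant uses its cheapest among the chosen.
{C, D}: P→D 5·8=40, Q→C 4·6=24, R→D 3·24=72, S→C 4·21=84. Service cost 220.
{B, C}: service cost 252
{A, D}: service cost 271
Among all 6 size-2 choices, {C, D} is lowest.

Choose C and D; total service cost 220.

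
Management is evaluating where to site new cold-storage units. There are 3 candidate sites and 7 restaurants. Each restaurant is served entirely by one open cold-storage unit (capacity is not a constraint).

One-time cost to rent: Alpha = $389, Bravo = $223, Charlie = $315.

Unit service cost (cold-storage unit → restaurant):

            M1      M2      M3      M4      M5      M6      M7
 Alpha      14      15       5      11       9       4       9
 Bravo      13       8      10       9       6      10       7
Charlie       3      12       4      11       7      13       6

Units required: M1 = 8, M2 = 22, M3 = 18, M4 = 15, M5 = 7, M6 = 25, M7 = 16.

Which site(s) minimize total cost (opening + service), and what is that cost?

For any fixed open set, each restaurant goes to its cheapest open site; total = fixed + service.
{Bravo}: M1→Bravo 13·8=104, M2→Bravo 8·22=176, M3→Bravo 10·18=180, M4→Bravo 9·15=135, M5→Bravo 6·7=42, M6→Bravo 10·25=250, M7→Bravo 7·16=112. Service 999; fixed 223; total 1222.
{Charlie}: M1→Charlie 3·8=24, M2→Charlie 12·22=264, M3→Charlie 4·18=72, M4→Charlie 11·15=165, M5→Charlie 7·7=49, M6→Charlie 13·25=325, M7→Charlie 6·16=96. Service 995; fixed 315; total 1310.
{Bravo, Charlie}: service 795 + fixed 538 = 1333
{Alpha, Bravo, Charlie}: service 645 + fixed 927 = 1572
(All 7 nonempty subsets were checked; Bravo only is lowest.)

Open Bravo only; minimum total cost 1222.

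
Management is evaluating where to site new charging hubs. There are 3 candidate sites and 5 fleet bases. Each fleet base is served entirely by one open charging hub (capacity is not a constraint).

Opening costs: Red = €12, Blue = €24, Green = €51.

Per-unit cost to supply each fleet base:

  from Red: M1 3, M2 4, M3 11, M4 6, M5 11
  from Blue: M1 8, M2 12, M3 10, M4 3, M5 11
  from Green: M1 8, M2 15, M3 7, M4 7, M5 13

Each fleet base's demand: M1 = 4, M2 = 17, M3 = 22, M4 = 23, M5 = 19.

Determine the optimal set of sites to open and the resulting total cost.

Open Red, Blue and Green; minimum total cost 599.

For any fixed open set, each fleet base goes to its cheapest open site; total = fixed + service.
{Red, Blue, Green}: M1→Red 3·4=12, M2→Red 4·17=68, M3→Green 7·22=154, M4→Blue 3·23=69, M5→Red 11·19=209. Service 512; fixed 87; total 599.
{Red, Blue}: service 578 + fixed 36 = 614
{Red, Green}: M1→Red 3·4=12, M2→Red 4·17=68, M3→Green 7·22=154, M4→Red 6·23=138, M5→Red 11·19=209. Service 581; fixed 63; total 644.
{Red}: M1→Red 3·4=12, M2→Red 4·17=68, M3→Red 11·22=242, M4→Red 6·23=138, M5→Red 11·19=209. Service 669; fixed 12; total 681.
(All 7 nonempty subsets were checked; Red, Blue and Green is lowest.)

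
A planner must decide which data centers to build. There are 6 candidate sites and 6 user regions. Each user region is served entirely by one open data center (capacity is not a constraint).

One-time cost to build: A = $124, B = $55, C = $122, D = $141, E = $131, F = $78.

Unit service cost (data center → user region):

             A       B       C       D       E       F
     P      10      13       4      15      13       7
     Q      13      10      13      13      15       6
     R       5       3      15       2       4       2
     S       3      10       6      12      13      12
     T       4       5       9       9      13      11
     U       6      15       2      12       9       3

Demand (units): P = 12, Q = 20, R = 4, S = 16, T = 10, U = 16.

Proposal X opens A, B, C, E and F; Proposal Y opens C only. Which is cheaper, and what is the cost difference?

Proposal X: {A, B, C, E, F}: P→C 4·12=48, Q→F 6·20=120, R→F 2·4=8, S→A 3·16=48, T→A 4·10=40, U→C 2·16=32. Service 296; fixed 510; total 806.
Proposal Y: {C}: P→C 4·12=48, Q→C 13·20=260, R→C 15·4=60, S→C 6·16=96, T→C 9·10=90, U→C 2·16=32. Service 586; fixed 122; total 708.
Difference: |806 − 708| = 98.

Proposal Y is cheaper by 98.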